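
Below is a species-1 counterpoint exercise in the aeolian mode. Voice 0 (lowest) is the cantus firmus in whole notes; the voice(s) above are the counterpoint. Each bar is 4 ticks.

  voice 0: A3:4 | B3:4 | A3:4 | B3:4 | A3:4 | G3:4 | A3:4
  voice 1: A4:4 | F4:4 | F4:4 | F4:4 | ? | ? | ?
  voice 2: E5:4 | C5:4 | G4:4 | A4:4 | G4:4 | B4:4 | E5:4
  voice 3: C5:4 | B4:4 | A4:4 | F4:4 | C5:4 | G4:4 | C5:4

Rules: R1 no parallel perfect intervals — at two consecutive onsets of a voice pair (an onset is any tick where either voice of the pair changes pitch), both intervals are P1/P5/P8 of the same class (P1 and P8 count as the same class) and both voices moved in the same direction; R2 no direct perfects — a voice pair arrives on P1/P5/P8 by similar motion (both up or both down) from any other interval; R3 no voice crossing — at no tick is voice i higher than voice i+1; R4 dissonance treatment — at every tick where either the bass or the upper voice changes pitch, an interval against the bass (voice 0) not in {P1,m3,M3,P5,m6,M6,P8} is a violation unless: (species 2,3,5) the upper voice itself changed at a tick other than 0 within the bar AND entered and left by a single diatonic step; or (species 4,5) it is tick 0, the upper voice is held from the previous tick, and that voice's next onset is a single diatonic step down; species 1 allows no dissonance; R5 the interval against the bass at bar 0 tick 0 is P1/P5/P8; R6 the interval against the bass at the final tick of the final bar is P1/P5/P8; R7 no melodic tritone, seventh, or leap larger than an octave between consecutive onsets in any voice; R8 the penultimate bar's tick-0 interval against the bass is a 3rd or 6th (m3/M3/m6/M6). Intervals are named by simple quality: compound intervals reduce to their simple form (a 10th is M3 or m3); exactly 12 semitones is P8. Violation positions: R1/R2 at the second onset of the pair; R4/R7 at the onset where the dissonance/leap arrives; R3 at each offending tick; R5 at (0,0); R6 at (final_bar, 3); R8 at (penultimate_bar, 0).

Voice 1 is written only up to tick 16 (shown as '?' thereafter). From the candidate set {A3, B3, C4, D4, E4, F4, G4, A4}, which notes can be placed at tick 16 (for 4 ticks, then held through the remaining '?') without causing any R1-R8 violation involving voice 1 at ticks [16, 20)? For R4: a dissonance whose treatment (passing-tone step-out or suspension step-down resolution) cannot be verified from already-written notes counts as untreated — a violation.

{F4}

A3: violates R2
B3: violates R4,R7
C4: violates R2
D4: violates R4
E4: violates R2
F4: legal
G4: violates R4
A4: violates R3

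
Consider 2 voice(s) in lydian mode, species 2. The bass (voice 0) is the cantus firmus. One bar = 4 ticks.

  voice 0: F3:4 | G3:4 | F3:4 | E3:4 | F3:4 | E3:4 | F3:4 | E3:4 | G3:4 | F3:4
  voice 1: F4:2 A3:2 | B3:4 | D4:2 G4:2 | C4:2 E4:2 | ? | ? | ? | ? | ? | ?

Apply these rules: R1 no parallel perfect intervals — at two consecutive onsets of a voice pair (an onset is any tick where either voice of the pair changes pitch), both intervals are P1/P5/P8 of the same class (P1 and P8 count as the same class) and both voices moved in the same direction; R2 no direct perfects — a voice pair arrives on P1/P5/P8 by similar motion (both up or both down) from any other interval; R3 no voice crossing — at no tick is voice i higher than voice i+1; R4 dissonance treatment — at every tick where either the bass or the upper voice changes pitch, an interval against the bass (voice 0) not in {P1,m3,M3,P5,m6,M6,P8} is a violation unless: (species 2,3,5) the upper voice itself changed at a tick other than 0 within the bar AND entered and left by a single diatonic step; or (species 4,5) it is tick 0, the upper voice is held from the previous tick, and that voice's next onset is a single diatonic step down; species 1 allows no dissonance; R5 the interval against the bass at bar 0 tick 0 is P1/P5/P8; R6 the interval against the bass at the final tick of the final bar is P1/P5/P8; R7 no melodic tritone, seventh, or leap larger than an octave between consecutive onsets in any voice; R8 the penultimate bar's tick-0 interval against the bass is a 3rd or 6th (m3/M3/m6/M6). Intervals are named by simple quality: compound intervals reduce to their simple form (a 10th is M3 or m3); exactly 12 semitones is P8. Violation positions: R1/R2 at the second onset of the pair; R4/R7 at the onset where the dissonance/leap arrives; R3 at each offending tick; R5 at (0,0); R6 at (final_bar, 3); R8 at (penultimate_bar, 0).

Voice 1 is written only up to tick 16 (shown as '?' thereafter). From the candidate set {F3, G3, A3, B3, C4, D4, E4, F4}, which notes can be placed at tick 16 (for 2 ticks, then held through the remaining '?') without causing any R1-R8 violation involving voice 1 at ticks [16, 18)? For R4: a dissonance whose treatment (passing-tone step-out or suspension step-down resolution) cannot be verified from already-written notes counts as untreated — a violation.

F3: violates R7
G3: violates R4
A3: legal
B3: violates R4
C4: legal
D4: legal
E4: violates R4
F4: violates R1

{A3, C4, D4}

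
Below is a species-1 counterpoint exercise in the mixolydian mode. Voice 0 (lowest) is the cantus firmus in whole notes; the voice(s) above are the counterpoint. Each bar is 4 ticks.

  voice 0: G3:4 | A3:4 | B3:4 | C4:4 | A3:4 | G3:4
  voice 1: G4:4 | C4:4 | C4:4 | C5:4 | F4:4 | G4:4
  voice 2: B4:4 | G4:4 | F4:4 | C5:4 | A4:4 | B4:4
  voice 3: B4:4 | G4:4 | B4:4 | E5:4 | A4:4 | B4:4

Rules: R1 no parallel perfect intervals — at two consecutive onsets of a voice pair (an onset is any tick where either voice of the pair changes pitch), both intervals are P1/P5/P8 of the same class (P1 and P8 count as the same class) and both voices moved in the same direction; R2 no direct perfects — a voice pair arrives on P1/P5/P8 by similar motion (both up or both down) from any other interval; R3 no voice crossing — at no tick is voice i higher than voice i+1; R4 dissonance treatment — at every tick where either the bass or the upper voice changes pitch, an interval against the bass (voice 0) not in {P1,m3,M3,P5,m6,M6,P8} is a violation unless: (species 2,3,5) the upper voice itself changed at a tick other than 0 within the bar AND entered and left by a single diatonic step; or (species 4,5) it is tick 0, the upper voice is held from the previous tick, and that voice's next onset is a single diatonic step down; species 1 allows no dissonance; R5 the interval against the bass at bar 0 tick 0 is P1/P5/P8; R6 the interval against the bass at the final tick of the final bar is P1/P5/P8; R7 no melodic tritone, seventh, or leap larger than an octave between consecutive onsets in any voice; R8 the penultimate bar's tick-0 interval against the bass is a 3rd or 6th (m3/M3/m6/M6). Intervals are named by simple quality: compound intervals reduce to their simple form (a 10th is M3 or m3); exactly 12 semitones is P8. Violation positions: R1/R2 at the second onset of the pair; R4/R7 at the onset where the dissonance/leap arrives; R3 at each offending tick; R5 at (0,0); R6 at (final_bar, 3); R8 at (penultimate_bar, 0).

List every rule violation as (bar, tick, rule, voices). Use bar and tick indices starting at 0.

bar 0: v0=G3 v1=G4 v2=B4 v3=B4 downbeat M3
bar 1: v0=A3 v1=C4 v2=G4 v3=G4 downbeat m7
bar 2: v0=B3 v1=C4 v2=F4 v3=B4 downbeat P8
bar 3: v0=C4 v1=C5 v2=C5 v3=E5 downbeat M3
bar 4: v0=A3 v1=F4 v2=A4 v3=A4 downbeat P8
bar 5: v0=G3 v1=G4 v2=B4 v3=B4 downbeat M3
  -> R5 @ bar 0 tick 0 v(0, 2): opens on M3
  -> R5 @ bar 0 tick 0 v(0, 3): opens on M3
  -> R1 @ bar 1 tick 0 v(2, 3): B4/B4 P1 -> G4/G4 P1 similar
  -> R2 @ bar 1 tick 0 v(1, 2): G4/B4 M3 -> C4/G4 P5 similar
  -> R2 @ bar 1 tick 0 v(1, 3): G4/B4 M3 -> C4/G4 P5 similar
  -> R4 @ bar 1 tick 0 v(0, 2): A3/G4 m7 untreated
  -> R4 @ bar 1 tick 0 v(0, 3): A3/G4 m7 untreated
  -> R2 @ bar 2 tick 0 v(0, 3): A3/G4 m7 -> B3/B4 P8 similar
  -> R4 @ bar 2 tick 0 v(0, 1): B3/C4 m2 untreated
  -> R4 @ bar 2 tick 0 v(0, 2): B3/F4 TT untreated
  -> R2 @ bar 3 tick 0 v(0, 1): B3/C4 m2 -> C4/C5 P8 similar
  -> R2 @ bar 3 tick 0 v(0, 2): B3/F4 TT -> C4/C5 P8 similar
  -> R2 @ bar 3 tick 0 v(1, 2): C4/F4 P4 -> C5/C5 P1 similar
  -> R1 @ bar 4 tick 0 v(0, 2): C4/C5 P8 -> A3/A4 P8 similar
  -> R2 @ bar 4 tick 0 v(0, 3): C4/E5 M3 -> A3/A4 P8 similar
  -> R2 @ bar 4 tick 0 v(2, 3): C5/E5 M3 -> A4/A4 P1 similar
  -> R8 @ bar 4 tick 0 v(0, 2): penult P8 not 3rd/6th
  -> R8 @ bar 4 tick 0 v(0, 3): penult P8 not 3rd/6th
  -> R1 @ bar 5 tick 0 v(2, 3): A4/A4 P1 -> B4/B4 P1 similar
  -> R6 @ bar 5 tick 3 v(0, 2): closes on M3
  -> R6 @ bar 5 tick 3 v(0, 3): closes on M3

(0, 0, R5, (0, 2))
(0, 0, R5, (0, 3))
(1, 0, R1, (2, 3))
(1, 0, R2, (1, 2))
(1, 0, R2, (1, 3))
(1, 0, R4, (0, 2))
(1, 0, R4, (0, 3))
(2, 0, R2, (0, 3))
(2, 0, R4, (0, 1))
(2, 0, R4, (0, 2))
(3, 0, R2, (0, 1))
(3, 0, R2, (0, 2))
(3, 0, R2, (1, 2))
(4, 0, R1, (0, 2))
(4, 0, R2, (0, 3))
(4, 0, R2, (2, 3))
(4, 0, R8, (0, 2))
(4, 0, R8, (0, 3))
(5, 0, R1, (2, 3))
(5, 3, R6, (0, 2))
(5, 3, R6, (0, 3))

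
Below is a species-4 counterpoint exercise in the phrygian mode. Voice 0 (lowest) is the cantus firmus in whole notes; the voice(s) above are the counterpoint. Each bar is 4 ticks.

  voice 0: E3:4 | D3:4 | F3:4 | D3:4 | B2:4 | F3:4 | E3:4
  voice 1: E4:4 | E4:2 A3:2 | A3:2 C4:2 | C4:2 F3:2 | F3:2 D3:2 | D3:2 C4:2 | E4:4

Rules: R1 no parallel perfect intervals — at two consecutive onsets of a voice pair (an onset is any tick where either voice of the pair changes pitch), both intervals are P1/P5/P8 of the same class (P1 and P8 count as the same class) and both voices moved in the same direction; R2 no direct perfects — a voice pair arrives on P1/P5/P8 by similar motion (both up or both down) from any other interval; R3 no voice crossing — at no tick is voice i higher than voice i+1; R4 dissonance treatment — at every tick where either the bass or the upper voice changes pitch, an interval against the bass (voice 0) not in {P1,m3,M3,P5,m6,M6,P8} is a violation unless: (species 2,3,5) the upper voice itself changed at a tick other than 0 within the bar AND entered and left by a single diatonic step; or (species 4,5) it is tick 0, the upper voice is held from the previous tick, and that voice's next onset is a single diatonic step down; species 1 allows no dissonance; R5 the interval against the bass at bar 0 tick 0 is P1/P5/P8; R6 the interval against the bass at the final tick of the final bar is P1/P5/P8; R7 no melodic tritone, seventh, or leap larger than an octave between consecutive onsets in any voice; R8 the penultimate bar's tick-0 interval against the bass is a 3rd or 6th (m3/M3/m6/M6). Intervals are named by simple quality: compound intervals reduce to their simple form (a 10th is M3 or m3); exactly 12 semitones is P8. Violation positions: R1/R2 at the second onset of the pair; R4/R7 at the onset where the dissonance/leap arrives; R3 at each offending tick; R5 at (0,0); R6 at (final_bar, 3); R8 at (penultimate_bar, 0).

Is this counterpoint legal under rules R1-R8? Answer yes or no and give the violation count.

bar 0: v0=E3 v1=E4 (P8)
bar 1: v0=D3 v1=E4 (M2)
bar 2: v0=F3 v1=A3 (M3)
bar 3: v0=D3 v1=C4 (m7)
bar 4: v0=B2 v1=F3 (TT)
bar 5: v0=F3 v1=D3 (m3)
bar 6: v0=E3 v1=E4 (P8)
  R4 @ bar1.0: D3/E4 M2 untreated
  R4 @ bar3.0: D3/C4 m7 untreated
  R4 @ bar4.0: B2/F3 TT untreated
  R3 @ bar5.0: F3 above D3
  R7 @ bar5.0: B2->F3 leap 6st
  R3 @ bar5.1: F3 above D3
  R7 @ bar5.2: D3->C4 leap 10st

No (7 violations)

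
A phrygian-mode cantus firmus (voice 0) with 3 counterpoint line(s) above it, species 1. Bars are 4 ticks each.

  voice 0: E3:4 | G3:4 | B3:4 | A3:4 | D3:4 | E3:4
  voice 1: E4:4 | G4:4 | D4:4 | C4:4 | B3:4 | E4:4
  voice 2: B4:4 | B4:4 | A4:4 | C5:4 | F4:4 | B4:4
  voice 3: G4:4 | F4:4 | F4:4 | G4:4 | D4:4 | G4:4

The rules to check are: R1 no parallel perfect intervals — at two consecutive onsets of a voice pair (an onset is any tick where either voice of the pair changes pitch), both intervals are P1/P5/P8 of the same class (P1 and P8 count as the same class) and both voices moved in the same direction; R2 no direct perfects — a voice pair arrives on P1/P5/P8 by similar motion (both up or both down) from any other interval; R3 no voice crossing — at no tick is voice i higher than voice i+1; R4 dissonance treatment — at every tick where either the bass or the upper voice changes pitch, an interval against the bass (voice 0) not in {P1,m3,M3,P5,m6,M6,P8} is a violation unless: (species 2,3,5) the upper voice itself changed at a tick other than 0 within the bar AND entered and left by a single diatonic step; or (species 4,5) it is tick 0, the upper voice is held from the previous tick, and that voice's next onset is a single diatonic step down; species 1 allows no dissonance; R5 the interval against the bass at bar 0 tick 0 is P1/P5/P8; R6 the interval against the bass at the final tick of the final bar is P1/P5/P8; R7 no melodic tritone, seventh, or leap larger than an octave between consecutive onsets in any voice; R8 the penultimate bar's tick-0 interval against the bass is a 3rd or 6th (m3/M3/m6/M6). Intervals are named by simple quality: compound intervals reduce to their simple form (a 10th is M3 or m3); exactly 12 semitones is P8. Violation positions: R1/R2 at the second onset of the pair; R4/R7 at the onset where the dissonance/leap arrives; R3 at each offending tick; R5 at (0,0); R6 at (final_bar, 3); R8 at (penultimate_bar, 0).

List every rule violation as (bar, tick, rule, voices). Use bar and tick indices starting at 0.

bar 0: v0=E3 v1=E4 v2=B4 v3=G4 downbeat m3
bar 1: v0=G3 v1=G4 v2=B4 v3=F4 downbeat m7
bar 2: v0=B3 v1=D4 v2=A4 v3=F4 downbeat TT
bar 3: v0=A3 v1=C4 v2=C5 v3=G4 downbeat m7
bar 4: v0=D3 v1=B3 v2=F4 v3=D4 downbeat P8
bar 5: v0=E3 v1=E4 v2=B4 v3=G4 downbeat m3
  -> R3 @ bar 0 tick 0 v(2, 3): B4 above G4
  -> R5 @ bar 0 tick 0 v(0, 3): opens on m3
  -> R3 @ bar 0 tick 1 v(2, 3): B4 above G4
  -> R3 @ bar 0 tick 2 v(2, 3): B4 above G4
  -> R3 @ bar 0 tick 3 v(2, 3): B4 above G4
  -> R1 @ bar 1 tick 0 v(0, 1): E3/E4 P8 -> G3/G4 P8 similar
  -> R3 @ bar 1 tick 0 v(2, 3): B4 above F4
  -> R4 @ bar 1 tick 0 v(0, 3): G3/F4 m7 untreated
  -> R3 @ bar 1 tick 1 v(2, 3): B4 above F4
  -> R3 @ bar 1 tick 2 v(2, 3): B4 above F4
  -> R3 @ bar 1 tick 3 v(2, 3): B4 above F4
  -> R2 @ bar 2 tick 0 v(1, 2): G4/B4 M3 -> D4/A4 P5 similar
  -> R3 @ bar 2 tick 0 v(2, 3): A4 above F4
  -> R4 @ bar 2 tick 0 v(0, 2): B3/A4 m7 untreated
  -> R4 @ bar 2 tick 0 v(0, 3): B3/F4 TT untreated
  -> R3 @ bar 2 tick 1 v(2, 3): A4 above F4
  -> R3 @ bar 2 tick 2 v(2, 3): A4 above F4
  -> R3 @ bar 2 tick 3 v(2, 3): A4 above F4
  -> R3 @ bar 3 tick 0 v(2, 3): C5 above G4
  -> R4 @ bar 3 tick 0 v(0, 3): A3/G4 m7 untreated
  -> R3 @ bar 3 tick 1 v(2, 3): C5 above G4
  -> R3 @ bar 3 tick 2 v(2, 3): C5 above G4
  -> R3 @ bar 3 tick 3 v(2, 3): C5 above G4
  -> R2 @ bar 4 tick 0 v(0, 3): A3/G4 m7 -> D3/D4 P8 similar
  -> R3 @ bar 4 tick 0 v(2, 3): F4 above D4
  -> R8 @ bar 4 tick 0 v(0, 3): penult P8 not 3rd/6th
  -> R3 @ bar 4 tick 1 v(2, 3): F4 above D4
  -> R3 @ bar 4 tick 2 v(2, 3): F4 above D4
  -> R3 @ bar 4 tick 3 v(2, 3): F4 above D4
  -> R2 @ bar 5 tick 0 v(0, 1): D3/B3 M6 -> E3/E4 P8 similar
  -> R2 @ bar 5 tick 0 v(0, 2): D3/F4 m3 -> E3/B4 P5 similar
  -> R2 @ bar 5 tick 0 v(1, 2): B3/F4 TT -> E4/B4 P5 similar
  -> R3 @ bar 5 tick 0 v(2, 3): B4 above G4
  -> R7 @ bar 5 tick 0 v(2,): F4->B4 leap 6st
  -> R3 @ bar 5 tick 1 v(2, 3): B4 above G4
  -> R3 @ bar 5 tick 2 v(2, 3): B4 above G4
  -> R3 @ bar 5 tick 3 v(2, 3): B4 above G4
  -> R6 @ bar 5 tick 3 v(0, 3): closes on m3

(0, 0, R3, (2, 3))
(0, 0, R5, (0, 3))
(0, 1, R3, (2, 3))
(0, 2, R3, (2, 3))
(0, 3, R3, (2, 3))
(1, 0, R1, (0, 1))
(1, 0, R3, (2, 3))
(1, 0, R4, (0, 3))
(1, 1, R3, (2, 3))
(1, 2, R3, (2, 3))
(1, 3, R3, (2, 3))
(2, 0, R2, (1, 2))
(2, 0, R3, (2, 3))
(2, 0, R4, (0, 2))
(2, 0, R4, (0, 3))
(2, 1, R3, (2, 3))
(2, 2, R3, (2, 3))
(2, 3, R3, (2, 3))
(3, 0, R3, (2, 3))
(3, 0, R4, (0, 3))
(3, 1, R3, (2, 3))
(3, 2, R3, (2, 3))
(3, 3, R3, (2, 3))
(4, 0, R2, (0, 3))
(4, 0, R3, (2, 3))
(4, 0, R8, (0, 3))
(4, 1, R3, (2, 3))
(4, 2, R3, (2, 3))
(4, 3, R3, (2, 3))
(5, 0, R2, (0, 1))
(5, 0, R2, (0, 2))
(5, 0, R2, (1, 2))
(5, 0, R3, (2, 3))
(5, 0, R7, (2,))
(5, 1, R3, (2, 3))
(5, 2, R3, (2, 3))
(5, 3, R3, (2, 3))
(5, 3, R6, (0, 3))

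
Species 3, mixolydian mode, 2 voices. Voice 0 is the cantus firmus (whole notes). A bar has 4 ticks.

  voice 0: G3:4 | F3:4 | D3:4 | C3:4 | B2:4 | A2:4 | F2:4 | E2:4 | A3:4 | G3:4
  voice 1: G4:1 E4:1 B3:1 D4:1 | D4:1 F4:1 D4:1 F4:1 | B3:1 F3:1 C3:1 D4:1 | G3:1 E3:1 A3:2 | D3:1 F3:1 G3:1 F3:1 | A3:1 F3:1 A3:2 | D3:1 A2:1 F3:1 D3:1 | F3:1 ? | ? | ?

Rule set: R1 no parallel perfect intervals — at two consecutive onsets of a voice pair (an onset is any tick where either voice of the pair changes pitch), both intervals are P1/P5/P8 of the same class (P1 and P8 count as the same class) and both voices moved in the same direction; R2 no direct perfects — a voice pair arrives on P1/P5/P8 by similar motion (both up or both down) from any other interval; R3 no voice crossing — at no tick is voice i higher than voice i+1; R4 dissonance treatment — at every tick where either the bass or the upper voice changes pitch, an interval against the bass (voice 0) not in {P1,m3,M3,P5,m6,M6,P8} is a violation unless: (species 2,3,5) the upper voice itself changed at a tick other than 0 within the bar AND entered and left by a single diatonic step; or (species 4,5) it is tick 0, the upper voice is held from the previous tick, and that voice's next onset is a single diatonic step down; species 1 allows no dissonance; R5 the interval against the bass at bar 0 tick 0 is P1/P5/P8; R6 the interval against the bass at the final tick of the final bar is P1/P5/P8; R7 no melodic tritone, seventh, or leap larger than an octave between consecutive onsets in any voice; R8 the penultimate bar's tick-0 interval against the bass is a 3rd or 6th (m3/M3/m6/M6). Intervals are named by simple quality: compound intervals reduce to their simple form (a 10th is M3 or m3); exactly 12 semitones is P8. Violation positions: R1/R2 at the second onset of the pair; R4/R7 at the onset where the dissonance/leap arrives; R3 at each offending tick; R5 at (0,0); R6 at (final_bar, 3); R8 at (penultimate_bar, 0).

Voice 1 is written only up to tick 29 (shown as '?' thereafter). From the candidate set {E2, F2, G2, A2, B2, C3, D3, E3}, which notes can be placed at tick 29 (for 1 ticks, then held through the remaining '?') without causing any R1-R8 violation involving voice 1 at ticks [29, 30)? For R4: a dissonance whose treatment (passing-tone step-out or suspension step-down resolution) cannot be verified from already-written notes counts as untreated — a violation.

{C3, E3}

E2: violates R7
F2: violates R4
G2: violates R7
A2: violates R4
B2: violates R7
C3: legal
D3: violates R4
E3: legal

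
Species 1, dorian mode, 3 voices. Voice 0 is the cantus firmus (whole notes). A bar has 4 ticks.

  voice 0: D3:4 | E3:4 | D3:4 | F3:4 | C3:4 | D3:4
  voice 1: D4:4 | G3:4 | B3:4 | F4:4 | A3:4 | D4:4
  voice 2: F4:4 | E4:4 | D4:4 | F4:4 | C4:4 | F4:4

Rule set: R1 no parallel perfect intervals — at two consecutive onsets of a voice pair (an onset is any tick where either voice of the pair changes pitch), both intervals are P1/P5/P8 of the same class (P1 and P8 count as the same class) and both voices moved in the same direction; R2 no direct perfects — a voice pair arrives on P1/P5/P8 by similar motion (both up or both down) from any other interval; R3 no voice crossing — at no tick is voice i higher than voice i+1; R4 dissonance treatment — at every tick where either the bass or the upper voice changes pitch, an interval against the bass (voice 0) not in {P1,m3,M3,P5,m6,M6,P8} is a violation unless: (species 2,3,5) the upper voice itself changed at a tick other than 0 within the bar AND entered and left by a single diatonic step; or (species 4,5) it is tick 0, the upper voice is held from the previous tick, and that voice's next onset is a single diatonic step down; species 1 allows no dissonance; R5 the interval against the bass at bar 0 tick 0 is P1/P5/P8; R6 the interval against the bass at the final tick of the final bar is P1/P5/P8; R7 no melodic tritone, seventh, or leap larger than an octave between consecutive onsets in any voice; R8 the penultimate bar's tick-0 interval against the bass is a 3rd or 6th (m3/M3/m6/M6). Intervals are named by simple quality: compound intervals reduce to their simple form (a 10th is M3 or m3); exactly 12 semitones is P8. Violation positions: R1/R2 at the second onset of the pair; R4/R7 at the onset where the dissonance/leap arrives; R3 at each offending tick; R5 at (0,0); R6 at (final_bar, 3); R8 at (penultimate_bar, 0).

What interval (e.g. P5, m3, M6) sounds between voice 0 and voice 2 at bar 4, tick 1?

voice 0=C3 voice 2=C4 -> P8

P8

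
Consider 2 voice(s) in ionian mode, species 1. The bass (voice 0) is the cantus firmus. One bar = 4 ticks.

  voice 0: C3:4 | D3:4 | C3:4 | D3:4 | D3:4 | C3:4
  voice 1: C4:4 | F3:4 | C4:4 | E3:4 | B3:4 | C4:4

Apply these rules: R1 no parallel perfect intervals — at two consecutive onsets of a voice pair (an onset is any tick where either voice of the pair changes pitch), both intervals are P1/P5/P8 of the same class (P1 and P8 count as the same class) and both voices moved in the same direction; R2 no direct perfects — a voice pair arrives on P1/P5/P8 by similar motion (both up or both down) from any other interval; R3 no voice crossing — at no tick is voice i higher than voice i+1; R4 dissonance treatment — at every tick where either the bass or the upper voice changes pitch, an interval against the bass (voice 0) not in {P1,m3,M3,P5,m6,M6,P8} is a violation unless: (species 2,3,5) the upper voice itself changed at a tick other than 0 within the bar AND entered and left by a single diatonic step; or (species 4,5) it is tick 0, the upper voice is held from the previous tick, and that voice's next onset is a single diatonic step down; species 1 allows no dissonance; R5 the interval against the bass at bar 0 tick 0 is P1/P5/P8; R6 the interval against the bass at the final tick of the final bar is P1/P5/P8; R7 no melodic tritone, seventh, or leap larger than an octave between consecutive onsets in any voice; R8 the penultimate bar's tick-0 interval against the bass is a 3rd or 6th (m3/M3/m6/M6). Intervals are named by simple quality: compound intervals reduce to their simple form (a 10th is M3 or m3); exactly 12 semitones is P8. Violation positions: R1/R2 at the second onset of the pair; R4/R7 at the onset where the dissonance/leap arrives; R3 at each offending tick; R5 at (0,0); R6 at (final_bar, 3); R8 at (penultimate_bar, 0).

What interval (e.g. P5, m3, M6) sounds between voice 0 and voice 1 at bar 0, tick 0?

voice 0=C3 voice 1=C4 -> P8

P8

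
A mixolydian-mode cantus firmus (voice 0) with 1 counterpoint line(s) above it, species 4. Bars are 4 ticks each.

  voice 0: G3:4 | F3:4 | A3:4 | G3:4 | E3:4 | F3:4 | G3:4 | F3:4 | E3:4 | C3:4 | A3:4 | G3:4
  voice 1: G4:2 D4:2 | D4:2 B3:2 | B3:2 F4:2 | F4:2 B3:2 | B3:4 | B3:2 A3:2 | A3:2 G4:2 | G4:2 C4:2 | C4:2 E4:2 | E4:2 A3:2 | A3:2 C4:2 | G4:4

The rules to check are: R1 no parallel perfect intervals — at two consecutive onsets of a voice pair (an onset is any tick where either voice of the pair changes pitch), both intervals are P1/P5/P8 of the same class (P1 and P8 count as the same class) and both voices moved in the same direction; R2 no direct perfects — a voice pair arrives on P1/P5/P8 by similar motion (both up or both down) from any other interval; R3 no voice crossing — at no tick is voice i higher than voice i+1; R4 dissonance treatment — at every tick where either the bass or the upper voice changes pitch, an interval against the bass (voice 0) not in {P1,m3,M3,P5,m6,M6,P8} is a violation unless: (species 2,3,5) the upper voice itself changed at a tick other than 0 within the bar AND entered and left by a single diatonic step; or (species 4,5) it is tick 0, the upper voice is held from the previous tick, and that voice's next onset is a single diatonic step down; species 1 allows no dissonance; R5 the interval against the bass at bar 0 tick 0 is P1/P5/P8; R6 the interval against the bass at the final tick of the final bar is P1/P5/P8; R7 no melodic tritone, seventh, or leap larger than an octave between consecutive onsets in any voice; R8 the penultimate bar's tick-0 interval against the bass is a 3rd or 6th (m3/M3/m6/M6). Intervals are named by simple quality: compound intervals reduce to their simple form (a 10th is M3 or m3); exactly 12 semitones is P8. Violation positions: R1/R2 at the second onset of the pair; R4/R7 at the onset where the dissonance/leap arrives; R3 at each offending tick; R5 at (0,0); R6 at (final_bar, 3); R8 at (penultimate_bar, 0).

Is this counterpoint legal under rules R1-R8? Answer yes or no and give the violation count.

bar 0: v0=G3 v1=G4 (P8)
bar 1: v0=F3 v1=D4 (M6)
bar 2: v0=A3 v1=B3 (M2)
bar 3: v0=G3 v1=F4 (m7)
bar 4: v0=E3 v1=B3 (P5)
bar 5: v0=F3 v1=B3 (TT)
bar 6: v0=G3 v1=A3 (M2)
bar 7: v0=F3 v1=G4 (M2)
bar 8: v0=E3 v1=C4 (m6)
bar 9: v0=C3 v1=E4 (M3)
bar 10: v0=A3 v1=A3 (P1)
bar 11: v0=G3 v1=G4 (P8)
  R4 @ bar1.2: F3/B3 TT untreated
  R4 @ bar2.0: A3/B3 M2 untreated
  R7 @ bar2.2: B3->F4 leap 6st
  R4 @ bar3.0: G3/F4 m7 untreated
  R7 @ bar3.2: F4->B3 leap 6st
  R4 @ bar6.0: G3/A3 M2 untreated
  R7 @ bar6.2: A3->G4 leap 10st
  R4 @ bar7.0: F3/G4 M2 untreated
  R8 @ bar10.0: penult P1 not 3rd/6th

No (9 violations)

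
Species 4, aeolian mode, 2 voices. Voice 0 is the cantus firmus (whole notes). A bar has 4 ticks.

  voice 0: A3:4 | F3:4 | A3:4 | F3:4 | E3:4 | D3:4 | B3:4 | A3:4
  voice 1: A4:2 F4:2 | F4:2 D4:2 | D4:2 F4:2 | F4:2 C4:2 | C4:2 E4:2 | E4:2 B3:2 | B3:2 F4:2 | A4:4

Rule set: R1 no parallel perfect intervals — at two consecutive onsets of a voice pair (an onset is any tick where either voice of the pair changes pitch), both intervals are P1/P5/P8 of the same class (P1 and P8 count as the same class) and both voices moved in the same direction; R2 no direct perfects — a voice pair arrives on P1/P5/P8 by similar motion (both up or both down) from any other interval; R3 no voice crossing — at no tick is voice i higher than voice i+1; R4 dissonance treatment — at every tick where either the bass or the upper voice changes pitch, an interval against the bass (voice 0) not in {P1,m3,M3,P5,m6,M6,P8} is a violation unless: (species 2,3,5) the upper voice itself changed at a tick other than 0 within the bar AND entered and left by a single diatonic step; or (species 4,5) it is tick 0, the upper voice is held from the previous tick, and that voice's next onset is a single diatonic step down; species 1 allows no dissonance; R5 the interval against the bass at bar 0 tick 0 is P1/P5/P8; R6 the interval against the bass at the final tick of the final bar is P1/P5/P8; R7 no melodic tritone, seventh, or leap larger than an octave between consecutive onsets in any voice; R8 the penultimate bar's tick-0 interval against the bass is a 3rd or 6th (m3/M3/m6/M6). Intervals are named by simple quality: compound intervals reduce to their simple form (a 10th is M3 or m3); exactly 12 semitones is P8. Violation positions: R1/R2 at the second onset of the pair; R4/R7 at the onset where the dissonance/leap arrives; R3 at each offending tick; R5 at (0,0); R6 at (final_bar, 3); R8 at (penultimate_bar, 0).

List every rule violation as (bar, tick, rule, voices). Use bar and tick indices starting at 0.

bar 0: v0=A3 v1=A4 downbeat P8
bar 1: v0=F3 v1=F4 downbeat P8
bar 2: v0=A3 v1=D4 downbeat P4
bar 3: v0=F3 v1=F4 downbeat P8
bar 4: v0=E3 v1=C4 downbeat m6
bar 5: v0=D3 v1=E4 downbeat M2
bar 6: v0=B3 v1=B3 downbeat P1
bar 7: v0=A3 v1=A4 downbeat P8
  -> R4 @ bar 2 tick 0 v(0, 1): A3/D4 P4 untreated
  -> R4 @ bar 5 tick 0 v(0, 1): D3/E4 M2 untreated
  -> R8 @ bar 6 tick 0 v(0, 1): penult P1 not 3rd/6th
  -> R4 @ bar 6 tick 2 v(0, 1): B3/F4 TT untreated
  -> R7 @ bar 6 tick 2 v(1,): B3->F4 leap 6st

(2, 0, R4, (0, 1))
(5, 0, R4, (0, 1))
(6, 0, R8, (0, 1))
(6, 2, R4, (0, 1))
(6, 2, R7, (1,))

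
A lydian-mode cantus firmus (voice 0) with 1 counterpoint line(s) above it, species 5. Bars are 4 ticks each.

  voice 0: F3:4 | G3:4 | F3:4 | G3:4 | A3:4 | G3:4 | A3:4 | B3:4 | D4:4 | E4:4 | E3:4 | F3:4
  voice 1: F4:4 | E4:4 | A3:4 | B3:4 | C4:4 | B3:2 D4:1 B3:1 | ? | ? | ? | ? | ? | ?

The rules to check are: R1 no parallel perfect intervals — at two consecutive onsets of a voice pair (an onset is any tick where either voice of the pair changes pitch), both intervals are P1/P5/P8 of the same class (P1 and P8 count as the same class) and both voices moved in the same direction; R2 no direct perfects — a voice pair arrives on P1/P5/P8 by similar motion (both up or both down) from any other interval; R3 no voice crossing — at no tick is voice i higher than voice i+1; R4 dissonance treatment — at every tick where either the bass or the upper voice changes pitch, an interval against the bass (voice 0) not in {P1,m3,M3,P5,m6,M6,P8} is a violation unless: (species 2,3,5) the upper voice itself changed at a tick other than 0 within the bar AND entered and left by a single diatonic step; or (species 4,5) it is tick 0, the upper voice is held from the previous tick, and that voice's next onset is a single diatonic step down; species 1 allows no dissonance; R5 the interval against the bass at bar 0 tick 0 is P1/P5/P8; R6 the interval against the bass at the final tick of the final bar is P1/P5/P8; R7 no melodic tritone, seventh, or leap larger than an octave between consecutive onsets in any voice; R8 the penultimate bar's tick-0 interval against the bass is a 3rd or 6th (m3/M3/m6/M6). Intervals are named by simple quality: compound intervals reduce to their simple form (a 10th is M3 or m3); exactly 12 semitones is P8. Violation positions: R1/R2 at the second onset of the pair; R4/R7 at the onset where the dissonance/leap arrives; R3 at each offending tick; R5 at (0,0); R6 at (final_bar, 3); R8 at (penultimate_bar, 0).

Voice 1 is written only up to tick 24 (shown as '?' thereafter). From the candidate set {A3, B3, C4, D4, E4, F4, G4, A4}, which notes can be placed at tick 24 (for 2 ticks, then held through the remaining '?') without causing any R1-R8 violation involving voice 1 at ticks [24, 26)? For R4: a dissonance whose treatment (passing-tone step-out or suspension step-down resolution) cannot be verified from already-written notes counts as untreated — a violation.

{A3, C4}

A3: legal
B3: violates R4
C4: legal
D4: violates R4
E4: violates R2
F4: violates R7
G4: violates R4
A4: violates R2,R7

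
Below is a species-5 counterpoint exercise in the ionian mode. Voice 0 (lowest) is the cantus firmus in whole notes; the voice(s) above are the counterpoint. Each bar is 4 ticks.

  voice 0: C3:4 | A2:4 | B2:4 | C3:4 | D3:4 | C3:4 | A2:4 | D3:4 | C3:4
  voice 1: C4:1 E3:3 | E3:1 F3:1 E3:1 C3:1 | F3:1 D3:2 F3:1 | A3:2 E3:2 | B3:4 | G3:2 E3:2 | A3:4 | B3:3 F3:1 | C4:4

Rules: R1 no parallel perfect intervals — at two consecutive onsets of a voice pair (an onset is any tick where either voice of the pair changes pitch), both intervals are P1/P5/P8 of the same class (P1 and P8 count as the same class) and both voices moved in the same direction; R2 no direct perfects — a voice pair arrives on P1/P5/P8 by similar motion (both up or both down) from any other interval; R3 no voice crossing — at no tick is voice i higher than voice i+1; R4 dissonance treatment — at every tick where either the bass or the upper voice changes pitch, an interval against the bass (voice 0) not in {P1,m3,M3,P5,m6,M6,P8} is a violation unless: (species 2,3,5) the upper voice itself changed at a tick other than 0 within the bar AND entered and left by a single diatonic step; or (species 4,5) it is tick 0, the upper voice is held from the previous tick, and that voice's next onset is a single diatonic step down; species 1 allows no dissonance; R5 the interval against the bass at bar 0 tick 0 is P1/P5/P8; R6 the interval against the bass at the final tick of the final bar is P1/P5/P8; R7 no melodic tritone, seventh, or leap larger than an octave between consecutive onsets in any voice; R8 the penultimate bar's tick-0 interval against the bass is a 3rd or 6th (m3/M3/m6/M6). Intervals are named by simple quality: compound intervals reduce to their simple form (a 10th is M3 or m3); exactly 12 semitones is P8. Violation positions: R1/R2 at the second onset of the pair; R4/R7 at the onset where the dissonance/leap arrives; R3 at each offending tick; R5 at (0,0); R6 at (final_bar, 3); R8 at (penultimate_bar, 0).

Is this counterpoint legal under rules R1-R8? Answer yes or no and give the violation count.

bar 0: v0=C3 v1=C4 (P8)
bar 1: v0=A2 v1=E3 (P5)
bar 2: v0=B2 v1=F3 (TT)
bar 3: v0=C3 v1=A3 (M6)
bar 4: v0=D3 v1=B3 (M6)
bar 5: v0=C3 v1=G3 (P5)
bar 6: v0=A2 v1=A3 (P8)
bar 7: v0=D3 v1=B3 (M6)
bar 8: v0=C3 v1=C4 (P8)
  R4 @ bar2.0: B2/F3 TT untreated
  R4 @ bar2.3: B2/F3 TT untreated
  R2 @ bar5.0: D3/B3 M6 -> C3/G3 P5 similar
  R7 @ bar7.3: B3->F3 leap 6st

No (4 violations)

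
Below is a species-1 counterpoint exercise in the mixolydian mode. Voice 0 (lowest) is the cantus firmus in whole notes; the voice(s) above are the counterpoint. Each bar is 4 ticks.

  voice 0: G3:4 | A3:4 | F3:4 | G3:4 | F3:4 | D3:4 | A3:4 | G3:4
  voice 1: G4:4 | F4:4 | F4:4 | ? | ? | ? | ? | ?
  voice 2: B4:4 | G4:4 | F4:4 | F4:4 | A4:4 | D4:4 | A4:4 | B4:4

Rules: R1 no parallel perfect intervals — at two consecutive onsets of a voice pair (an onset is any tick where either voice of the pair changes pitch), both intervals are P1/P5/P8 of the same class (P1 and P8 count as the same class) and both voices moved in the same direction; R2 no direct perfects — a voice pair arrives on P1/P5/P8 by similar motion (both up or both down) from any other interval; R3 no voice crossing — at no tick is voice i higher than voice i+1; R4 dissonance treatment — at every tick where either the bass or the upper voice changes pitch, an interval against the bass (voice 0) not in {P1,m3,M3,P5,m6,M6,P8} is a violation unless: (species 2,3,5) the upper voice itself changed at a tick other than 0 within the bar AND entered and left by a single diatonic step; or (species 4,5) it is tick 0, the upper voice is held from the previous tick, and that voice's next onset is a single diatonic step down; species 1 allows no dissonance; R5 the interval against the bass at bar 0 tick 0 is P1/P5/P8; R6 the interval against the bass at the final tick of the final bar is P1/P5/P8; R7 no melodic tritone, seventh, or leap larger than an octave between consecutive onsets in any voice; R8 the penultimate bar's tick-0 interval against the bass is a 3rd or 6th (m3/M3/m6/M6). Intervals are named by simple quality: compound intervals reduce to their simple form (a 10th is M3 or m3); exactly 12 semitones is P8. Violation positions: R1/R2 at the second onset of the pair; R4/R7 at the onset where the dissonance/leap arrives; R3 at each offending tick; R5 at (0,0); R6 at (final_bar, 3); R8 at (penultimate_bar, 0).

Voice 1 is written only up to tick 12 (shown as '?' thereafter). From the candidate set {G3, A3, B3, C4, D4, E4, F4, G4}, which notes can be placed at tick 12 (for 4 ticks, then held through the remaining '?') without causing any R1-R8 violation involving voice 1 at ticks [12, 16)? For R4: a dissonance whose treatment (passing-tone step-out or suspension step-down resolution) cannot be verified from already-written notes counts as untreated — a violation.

{D4, E4}

G3: violates R7
A3: violates R4
B3: violates R7
C4: violates R4
D4: legal
E4: legal
F4: violates R4
G4: violates R1,R3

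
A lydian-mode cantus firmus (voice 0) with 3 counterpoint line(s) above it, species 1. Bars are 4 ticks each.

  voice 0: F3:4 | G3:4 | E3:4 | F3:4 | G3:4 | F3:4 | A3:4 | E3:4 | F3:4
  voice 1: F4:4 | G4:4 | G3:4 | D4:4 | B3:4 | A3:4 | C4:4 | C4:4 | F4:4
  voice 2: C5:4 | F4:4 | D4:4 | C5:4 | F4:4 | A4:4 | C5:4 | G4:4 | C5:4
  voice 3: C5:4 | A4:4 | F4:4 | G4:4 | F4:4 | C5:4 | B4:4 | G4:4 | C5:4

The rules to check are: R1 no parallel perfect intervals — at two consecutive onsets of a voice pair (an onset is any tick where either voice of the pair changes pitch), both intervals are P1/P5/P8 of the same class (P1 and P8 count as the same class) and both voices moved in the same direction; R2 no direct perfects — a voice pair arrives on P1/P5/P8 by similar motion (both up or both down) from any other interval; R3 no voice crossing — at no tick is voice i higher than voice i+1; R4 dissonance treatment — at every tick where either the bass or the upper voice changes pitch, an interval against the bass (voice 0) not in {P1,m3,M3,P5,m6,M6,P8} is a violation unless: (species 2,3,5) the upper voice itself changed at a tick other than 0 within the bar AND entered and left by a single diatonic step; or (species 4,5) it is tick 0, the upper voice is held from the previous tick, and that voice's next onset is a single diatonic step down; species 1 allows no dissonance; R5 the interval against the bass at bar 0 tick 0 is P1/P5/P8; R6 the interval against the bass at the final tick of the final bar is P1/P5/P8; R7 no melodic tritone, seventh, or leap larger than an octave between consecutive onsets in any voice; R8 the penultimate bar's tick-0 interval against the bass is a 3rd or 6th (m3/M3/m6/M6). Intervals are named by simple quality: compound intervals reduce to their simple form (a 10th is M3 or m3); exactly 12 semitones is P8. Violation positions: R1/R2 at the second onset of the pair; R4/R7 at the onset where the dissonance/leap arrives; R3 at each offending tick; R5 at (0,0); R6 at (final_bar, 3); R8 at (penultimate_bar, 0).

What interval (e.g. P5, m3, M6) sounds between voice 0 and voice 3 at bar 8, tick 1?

voice 0=F3 voice 3=C5 -> P5

P5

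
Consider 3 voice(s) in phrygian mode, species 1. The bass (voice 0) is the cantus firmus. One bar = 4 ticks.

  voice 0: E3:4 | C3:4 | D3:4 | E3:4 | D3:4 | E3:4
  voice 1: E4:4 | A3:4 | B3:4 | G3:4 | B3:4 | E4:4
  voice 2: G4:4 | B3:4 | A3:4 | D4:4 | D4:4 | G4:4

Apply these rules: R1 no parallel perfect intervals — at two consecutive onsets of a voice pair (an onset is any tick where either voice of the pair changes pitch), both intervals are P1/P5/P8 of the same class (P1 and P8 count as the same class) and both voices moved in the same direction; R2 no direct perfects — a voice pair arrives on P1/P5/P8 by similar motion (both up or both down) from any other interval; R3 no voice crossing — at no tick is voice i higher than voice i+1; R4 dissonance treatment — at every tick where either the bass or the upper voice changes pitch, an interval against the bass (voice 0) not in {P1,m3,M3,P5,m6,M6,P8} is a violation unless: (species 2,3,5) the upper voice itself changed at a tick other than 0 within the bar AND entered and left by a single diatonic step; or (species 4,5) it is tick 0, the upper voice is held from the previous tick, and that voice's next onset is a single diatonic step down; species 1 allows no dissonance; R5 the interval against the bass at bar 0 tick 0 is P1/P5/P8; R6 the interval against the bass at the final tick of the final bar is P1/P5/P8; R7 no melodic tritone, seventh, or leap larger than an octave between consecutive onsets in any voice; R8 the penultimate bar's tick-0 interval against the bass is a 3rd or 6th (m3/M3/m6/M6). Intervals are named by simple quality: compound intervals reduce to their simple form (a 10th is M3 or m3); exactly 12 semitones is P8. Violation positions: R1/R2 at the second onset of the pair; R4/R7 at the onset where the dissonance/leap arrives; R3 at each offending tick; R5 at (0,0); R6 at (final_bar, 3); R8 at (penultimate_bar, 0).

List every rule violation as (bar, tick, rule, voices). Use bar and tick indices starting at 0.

(0, 0, R5, (0, 2))
(1, 0, R4, (0, 2))
(2, 0, R3, (1, 2))
(2, 1, R3, (1, 2))
(2, 2, R3, (1, 2))
(2, 3, R3, (1, 2))
(3, 0, R4, (0, 2))
(4, 0, R8, (0, 2))
(5, 0, R2, (0, 1))
(5, 3, R6, (0, 2))

bar 0: v0=E3 v1=E4 v2=G4 downbeat m3
bar 1: v0=C3 v1=A3 v2=B3 downbeat M7
bar 2: v0=D3 v1=B3 v2=A3 downbeat P5
bar 3: v0=E3 v1=G3 v2=D4 downbeat m7
bar 4: v0=D3 v1=B3 v2=D4 downbeat P8
bar 5: v0=E3 v1=E4 v2=G4 downbeat m3
  -> R5 @ bar 0 tick 0 v(0, 2): opens on m3
  -> R4 @ bar 1 tick 0 v(0, 2): C3/B3 M7 untreated
  -> R3 @ bar 2 tick 0 v(1, 2): B3 above A3
  -> R3 @ bar 2 tick 1 v(1, 2): B3 above A3
  -> R3 @ bar 2 tick 2 v(1, 2): B3 above A3
  -> R3 @ bar 2 tick 3 v(1, 2): B3 above A3
  -> R4 @ bar 3 tick 0 v(0, 2): E3/D4 m7 untreated
  -> R8 @ bar 4 tick 0 v(0, 2): penult P8 not 3rd/6th
  -> R2 @ bar 5 tick 0 v(0, 1): D3/B3 M6 -> E3/E4 P8 similar
  -> R6 @ bar 5 tick 3 v(0, 2): closes on m3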